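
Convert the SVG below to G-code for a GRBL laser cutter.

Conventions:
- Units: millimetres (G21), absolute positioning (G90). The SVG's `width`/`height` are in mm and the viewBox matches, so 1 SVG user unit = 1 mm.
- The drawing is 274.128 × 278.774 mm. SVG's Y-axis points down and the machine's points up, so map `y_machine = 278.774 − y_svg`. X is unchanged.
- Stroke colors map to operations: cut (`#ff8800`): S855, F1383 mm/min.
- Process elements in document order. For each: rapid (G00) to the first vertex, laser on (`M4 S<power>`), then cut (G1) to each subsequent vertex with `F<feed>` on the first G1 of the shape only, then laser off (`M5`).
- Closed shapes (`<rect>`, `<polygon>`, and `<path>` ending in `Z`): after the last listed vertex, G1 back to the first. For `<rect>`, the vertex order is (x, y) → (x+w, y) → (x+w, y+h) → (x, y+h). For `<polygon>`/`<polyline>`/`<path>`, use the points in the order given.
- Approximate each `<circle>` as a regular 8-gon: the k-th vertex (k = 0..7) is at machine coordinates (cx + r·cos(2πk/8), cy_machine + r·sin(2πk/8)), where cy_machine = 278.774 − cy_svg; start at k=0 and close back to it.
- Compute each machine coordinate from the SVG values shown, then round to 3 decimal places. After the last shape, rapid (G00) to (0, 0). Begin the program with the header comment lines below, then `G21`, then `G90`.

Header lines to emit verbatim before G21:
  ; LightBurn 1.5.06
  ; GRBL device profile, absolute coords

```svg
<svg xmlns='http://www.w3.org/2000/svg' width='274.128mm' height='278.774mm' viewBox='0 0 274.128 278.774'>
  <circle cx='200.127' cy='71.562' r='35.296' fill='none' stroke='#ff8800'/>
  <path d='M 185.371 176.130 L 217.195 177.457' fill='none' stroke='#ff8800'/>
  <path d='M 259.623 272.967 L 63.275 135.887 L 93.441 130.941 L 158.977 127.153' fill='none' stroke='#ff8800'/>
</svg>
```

; LightBurn 1.5.06
; GRBL device profile, absolute coords
G21
G90
G00 X235.423 Y207.212
M4 S855
G1 X225.085 Y232.170 F1383
G1 X200.127 Y242.508
G1 X175.169 Y232.170
G1 X164.831 Y207.212
G1 X175.169 Y182.254
G1 X200.127 Y171.916
G1 X225.085 Y182.254
G1 X235.423 Y207.212
M5
G00 X185.371 Y102.644
M4 S855
G1 X217.195 Y101.317 F1383
M5
G00 X259.623 Y5.807
M4 S855
G1 X63.275 Y142.887 F1383
G1 X93.441 Y147.833
G1 X158.977 Y151.621
M5
G00 X0.000 Y0.000

viewBox `0 0 274.128 278.774` with mm width/height → 1 unit = 1 mm. Flip: y_m = 278.774 − y_svg.

**Shape 1** — `<circle>` circle, stroke `#ff8800` → cut (S855, F1383). Machine vertices: (235.423,207.212) → (225.085,232.170) → (200.127,242.508) → (175.169,232.170) → (164.831,207.212) → (175.169,182.254) → (200.127,171.916) → (225.085,182.254) → (235.423,207.212). Closed: final G1 returns to the first vertex.

**Shape 2** — `<path>` line segment, stroke `#ff8800` → cut (S855, F1383). Machine vertices: (185.371,102.644) → (217.195,101.317). Open path.

**Shape 3** — `<path>` open polyline, stroke `#ff8800` → cut (S855, F1383). Machine vertices: (259.623,5.807) → (63.275,142.887) → (93.441,147.833) → (158.977,151.621). Open path.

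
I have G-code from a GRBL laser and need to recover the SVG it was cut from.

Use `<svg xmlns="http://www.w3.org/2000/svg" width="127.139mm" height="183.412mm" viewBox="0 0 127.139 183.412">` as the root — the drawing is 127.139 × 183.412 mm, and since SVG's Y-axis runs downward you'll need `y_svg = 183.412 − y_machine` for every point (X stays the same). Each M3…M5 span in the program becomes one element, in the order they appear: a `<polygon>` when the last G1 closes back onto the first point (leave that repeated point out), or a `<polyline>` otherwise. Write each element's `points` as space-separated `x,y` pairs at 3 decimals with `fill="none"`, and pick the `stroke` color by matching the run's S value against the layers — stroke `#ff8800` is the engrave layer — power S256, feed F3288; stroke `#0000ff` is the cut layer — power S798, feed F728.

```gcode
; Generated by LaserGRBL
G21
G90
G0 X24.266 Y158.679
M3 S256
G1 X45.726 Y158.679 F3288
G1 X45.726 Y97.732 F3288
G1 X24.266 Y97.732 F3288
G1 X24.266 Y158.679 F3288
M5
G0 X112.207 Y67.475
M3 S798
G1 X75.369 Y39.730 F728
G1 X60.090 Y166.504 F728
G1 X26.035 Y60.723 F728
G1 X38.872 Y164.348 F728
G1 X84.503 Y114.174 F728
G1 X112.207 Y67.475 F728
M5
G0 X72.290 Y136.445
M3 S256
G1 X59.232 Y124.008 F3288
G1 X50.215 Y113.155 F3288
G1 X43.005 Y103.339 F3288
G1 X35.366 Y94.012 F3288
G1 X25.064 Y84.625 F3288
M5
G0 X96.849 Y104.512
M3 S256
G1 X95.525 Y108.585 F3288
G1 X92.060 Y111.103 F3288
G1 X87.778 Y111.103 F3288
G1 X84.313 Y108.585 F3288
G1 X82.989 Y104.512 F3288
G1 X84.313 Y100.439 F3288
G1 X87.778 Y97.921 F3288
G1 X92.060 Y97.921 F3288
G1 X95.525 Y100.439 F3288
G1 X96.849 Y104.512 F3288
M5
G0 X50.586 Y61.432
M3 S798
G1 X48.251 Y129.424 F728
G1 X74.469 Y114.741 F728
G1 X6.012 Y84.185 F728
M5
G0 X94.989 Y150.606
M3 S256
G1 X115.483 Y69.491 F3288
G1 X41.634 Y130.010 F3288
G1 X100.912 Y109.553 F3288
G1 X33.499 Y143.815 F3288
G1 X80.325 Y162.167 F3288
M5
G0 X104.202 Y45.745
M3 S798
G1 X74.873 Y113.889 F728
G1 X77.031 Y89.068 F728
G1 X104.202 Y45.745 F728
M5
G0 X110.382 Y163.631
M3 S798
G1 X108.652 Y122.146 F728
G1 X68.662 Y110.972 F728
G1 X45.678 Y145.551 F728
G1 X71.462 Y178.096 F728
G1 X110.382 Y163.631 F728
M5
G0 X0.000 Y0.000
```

<svg xmlns="http://www.w3.org/2000/svg" width="127.139mm" height="183.412mm" viewBox="0 0 127.139 183.412">
  <polygon points="24.266,24.733 45.726,24.733 45.726,85.680 24.266,85.680" fill="none" stroke="#ff8800"/>
  <polygon points="112.207,115.937 75.369,143.682 60.090,16.908 26.035,122.689 38.872,19.064 84.503,69.238" fill="none" stroke="#0000ff"/>
  <polyline points="72.290,46.967 59.232,59.404 50.215,70.257 43.005,80.073 35.366,89.400 25.064,98.787" fill="none" stroke="#ff8800"/>
  <polygon points="96.849,78.900 95.525,74.827 92.060,72.309 87.778,72.309 84.313,74.827 82.989,78.900 84.313,82.973 87.778,85.491 92.060,85.491 95.525,82.973" fill="none" stroke="#ff8800"/>
  <polyline points="50.586,121.980 48.251,53.988 74.469,68.671 6.012,99.227" fill="none" stroke="#0000ff"/>
  <polyline points="94.989,32.806 115.483,113.921 41.634,53.402 100.912,73.859 33.499,39.597 80.325,21.245" fill="none" stroke="#ff8800"/>
  <polygon points="104.202,137.667 74.873,69.523 77.031,94.344" fill="none" stroke="#0000ff"/>
  <polygon points="110.382,19.781 108.652,61.266 68.662,72.440 45.678,37.861 71.462,5.316" fill="none" stroke="#0000ff"/>
</svg>

Each laser-on run becomes one SVG element. Flip Y back into SVG space with y_svg = 183.412 − y_machine.

Run 1: the run's S256 means `#ff8800` (engrave). The run returns to its start, so emit a `<polygon>` with points (Y-flipped): 24.266,24.733 45.726,24.733 45.726,85.680 24.266,85.680.

Run 2: S798 ⇒ cut layer `#0000ff`. The run returns to its start, so emit a `<polygon>` with points (Y-flipped): 112.207,115.937 75.369,143.682 60.090,16.908 26.035,122.689 38.872,19.064 84.503,69.238.

Run 3: S256 ⇒ engrave layer `#ff8800`. The run is open, so emit a `<polyline>` with points (Y-flipped): 72.290,46.967 59.232,59.404 50.215,70.257 43.005,80.073 35.366,89.400 25.064,98.787.

Run 4: S256 ⇒ engrave layer `#ff8800`. The run returns to its start, so emit a `<polygon>` with points (Y-flipped): 96.849,78.900 95.525,74.827 92.060,72.309 87.778,72.309 84.313,74.827 82.989,78.900 84.313,82.973 87.778,85.491 92.060,85.491 95.525,82.973.

Run 5: the run's S798 means `#0000ff` (cut). The run is open, so emit a `<polyline>` with points (Y-flipped): 50.586,121.980 48.251,53.988 74.469,68.671 6.012,99.227.

Run 6: the run's S256 means `#ff8800` (engrave). The run is open, so emit a `<polyline>` with points (Y-flipped): 94.989,32.806 115.483,113.921 41.634,53.402 100.912,73.859 33.499,39.597 80.325,21.245.

Run 7: the run's S798 means `#0000ff` (cut). The run returns to its start, so emit a `<polygon>` with points (Y-flipped): 104.202,137.667 74.873,69.523 77.031,94.344.

Run 8: power S798 maps to stroke `#0000ff` (cut). The run returns to its start, so emit a `<polygon>` with points (Y-flipped): 110.382,19.781 108.652,61.266 68.662,72.440 45.678,37.861 71.462,5.316.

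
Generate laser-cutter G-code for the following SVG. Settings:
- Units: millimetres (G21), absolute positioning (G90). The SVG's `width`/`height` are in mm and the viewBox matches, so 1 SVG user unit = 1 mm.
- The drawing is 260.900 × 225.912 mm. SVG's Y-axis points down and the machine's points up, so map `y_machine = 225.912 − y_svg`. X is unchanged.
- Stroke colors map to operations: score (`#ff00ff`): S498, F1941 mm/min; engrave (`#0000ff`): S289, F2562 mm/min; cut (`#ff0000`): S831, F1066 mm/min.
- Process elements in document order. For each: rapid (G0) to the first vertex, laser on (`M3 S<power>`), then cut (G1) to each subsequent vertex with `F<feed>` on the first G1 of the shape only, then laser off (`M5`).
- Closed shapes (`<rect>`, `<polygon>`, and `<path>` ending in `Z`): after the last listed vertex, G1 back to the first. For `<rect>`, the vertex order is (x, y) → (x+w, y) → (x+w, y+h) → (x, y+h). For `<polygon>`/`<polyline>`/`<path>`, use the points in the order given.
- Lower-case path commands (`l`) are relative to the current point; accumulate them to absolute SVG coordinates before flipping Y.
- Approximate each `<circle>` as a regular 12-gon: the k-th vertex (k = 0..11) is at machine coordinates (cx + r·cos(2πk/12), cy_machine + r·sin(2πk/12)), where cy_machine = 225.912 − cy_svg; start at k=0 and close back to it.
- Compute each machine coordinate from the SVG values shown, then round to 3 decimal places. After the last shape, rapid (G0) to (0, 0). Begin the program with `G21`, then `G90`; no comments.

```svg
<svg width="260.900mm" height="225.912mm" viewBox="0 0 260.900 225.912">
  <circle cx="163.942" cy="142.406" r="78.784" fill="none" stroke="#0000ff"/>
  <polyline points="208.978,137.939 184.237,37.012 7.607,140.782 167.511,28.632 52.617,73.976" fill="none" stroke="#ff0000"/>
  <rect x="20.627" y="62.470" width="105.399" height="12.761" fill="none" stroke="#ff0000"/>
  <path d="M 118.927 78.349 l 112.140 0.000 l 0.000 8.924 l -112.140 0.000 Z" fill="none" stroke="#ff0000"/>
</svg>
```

1 u = 1 mm; y_m = 225.912 − y.

[1] `<circle>` circle, #0000ff→engrave S289 F2562: (242.726,83.506) → (232.171,122.898) → (203.334,151.735) → (163.942,162.290) → (124.550,151.735) → (95.713,122.898) → (85.158,83.506) → (95.713,44.114) → (124.550,15.277) → (163.942,4.722) → (203.334,15.277) → (232.171,44.114) → (242.726,83.506) (closed)

[2] `<polyline>` open polyline, #ff0000→cut S831 F1066: (208.978,87.973) → (184.237,188.900) → (7.607,85.130) → (167.511,197.280) → (52.617,151.936)

[3] `<rect>` rectangle, #ff0000→cut S831 F1066: (20.627,163.442) → (126.026,163.442) → (126.026,150.681) → (20.627,150.681) → (20.627,163.442) (closed)

[4] `<path>` rectangle, #ff0000→cut S831 F1066: (118.927,147.563) → (231.067,147.563) → (231.067,138.639) → (118.927,138.639) → (118.927,147.563) (closed)

G21
G90
G0 X242.726 Y83.506
M3 S289
G1 X232.171 Y122.898 F2562
G1 X203.334 Y151.735
G1 X163.942 Y162.290
G1 X124.550 Y151.735
G1 X95.713 Y122.898
G1 X85.158 Y83.506
G1 X95.713 Y44.114
G1 X124.550 Y15.277
G1 X163.942 Y4.722
G1 X203.334 Y15.277
G1 X232.171 Y44.114
G1 X242.726 Y83.506
M5
G0 X208.978 Y87.973
M3 S831
G1 X184.237 Y188.900 F1066
G1 X7.607 Y85.130
G1 X167.511 Y197.280
G1 X52.617 Y151.936
M5
G0 X20.627 Y163.442
M3 S831
G1 X126.026 Y163.442 F1066
G1 X126.026 Y150.681
G1 X20.627 Y150.681
G1 X20.627 Y163.442
M5
G0 X118.927 Y147.563
M3 S831
G1 X231.067 Y147.563 F1066
G1 X231.067 Y138.639
G1 X118.927 Y138.639
G1 X118.927 Y147.563
M5
G0 X0.000 Y0.000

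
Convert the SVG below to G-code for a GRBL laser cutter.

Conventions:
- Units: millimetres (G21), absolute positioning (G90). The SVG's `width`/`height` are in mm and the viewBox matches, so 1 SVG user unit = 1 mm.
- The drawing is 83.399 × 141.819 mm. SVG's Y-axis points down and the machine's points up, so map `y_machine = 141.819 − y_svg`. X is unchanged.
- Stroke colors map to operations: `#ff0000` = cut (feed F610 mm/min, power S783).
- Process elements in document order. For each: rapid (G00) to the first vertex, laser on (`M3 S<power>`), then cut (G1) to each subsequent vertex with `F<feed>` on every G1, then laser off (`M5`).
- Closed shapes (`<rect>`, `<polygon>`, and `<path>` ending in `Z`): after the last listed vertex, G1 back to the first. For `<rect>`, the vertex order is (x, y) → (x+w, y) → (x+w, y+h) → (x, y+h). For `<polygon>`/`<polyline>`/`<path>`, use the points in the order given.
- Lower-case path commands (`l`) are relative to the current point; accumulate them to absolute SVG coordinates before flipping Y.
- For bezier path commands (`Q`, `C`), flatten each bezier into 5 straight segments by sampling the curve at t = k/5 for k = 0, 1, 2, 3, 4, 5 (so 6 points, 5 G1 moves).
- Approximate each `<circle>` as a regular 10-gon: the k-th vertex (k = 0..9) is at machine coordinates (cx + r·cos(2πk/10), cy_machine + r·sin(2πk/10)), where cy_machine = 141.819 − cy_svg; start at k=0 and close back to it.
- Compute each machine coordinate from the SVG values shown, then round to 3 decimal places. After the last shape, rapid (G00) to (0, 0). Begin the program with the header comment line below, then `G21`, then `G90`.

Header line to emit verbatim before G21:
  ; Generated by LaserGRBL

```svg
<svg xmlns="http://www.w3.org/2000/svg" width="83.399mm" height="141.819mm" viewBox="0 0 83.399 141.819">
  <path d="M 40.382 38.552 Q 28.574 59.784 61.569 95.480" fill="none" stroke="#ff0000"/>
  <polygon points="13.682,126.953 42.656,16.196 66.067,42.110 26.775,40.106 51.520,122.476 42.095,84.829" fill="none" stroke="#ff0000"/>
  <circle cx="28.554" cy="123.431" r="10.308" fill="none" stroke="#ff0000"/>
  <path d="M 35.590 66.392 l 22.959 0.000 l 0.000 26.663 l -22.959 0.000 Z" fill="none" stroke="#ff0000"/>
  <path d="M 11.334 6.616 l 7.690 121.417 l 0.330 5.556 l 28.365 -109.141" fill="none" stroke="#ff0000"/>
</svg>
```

1 u = 1 mm; y_m = 141.819 − y.

[1] `<path>` quadratic bezier, #ff0000→cut S783 F610: (40.382,103.267) → (37.451,94.196) → (38.104,83.967) → (42.341,72.582) → (50.163,60.039) → (61.569,46.339)

[2] `<polygon>` closed polygon, #ff0000→cut S783 F610: (13.682,14.866) → (42.656,125.623) → (66.067,99.709) → (26.775,101.713) → (51.520,19.343) → (42.095,56.990) → (13.682,14.866) (closed)

[3] `<circle>` circle, #ff0000→cut S783 F610: (38.862,18.388) → (36.893,24.447) → (31.739,28.191) → (25.369,28.191) → (20.215,24.447) → (18.246,18.388) → (20.215,12.329) → (25.369,8.585) → (31.739,8.585) → (36.893,12.329) → (38.862,18.388) (closed)

[4] `<path>` rectangle, #ff0000→cut S783 F610: (35.590,75.427) → (58.549,75.427) → (58.549,48.764) → (35.590,48.764) → (35.590,75.427) (closed)

[5] `<path>` open polyline, #ff0000→cut S783 F610: (11.334,135.203) → (19.024,13.786) → (19.354,8.230) → (47.719,117.371)

; Generated by LaserGRBL
G21
G90
G00 X40.382 Y103.267
M3 S783
G1 X37.451 Y94.196 F610
G1 X38.104 Y83.967 F610
G1 X42.341 Y72.582 F610
G1 X50.163 Y60.039 F610
G1 X61.569 Y46.339 F610
M5
G00 X13.682 Y14.866
M3 S783
G1 X42.656 Y125.623 F610
G1 X66.067 Y99.709 F610
G1 X26.775 Y101.713 F610
G1 X51.520 Y19.343 F610
G1 X42.095 Y56.990 F610
G1 X13.682 Y14.866 F610
M5
G00 X38.862 Y18.388
M3 S783
G1 X36.893 Y24.447 F610
G1 X31.739 Y28.191 F610
G1 X25.369 Y28.191 F610
G1 X20.215 Y24.447 F610
G1 X18.246 Y18.388 F610
G1 X20.215 Y12.329 F610
G1 X25.369 Y8.585 F610
G1 X31.739 Y8.585 F610
G1 X36.893 Y12.329 F610
G1 X38.862 Y18.388 F610
M5
G00 X35.590 Y75.427
M3 S783
G1 X58.549 Y75.427 F610
G1 X58.549 Y48.764 F610
G1 X35.590 Y48.764 F610
G1 X35.590 Y75.427 F610
M5
G00 X11.334 Y135.203
M3 S783
G1 X19.024 Y13.786 F610
G1 X19.354 Y8.230 F610
G1 X47.719 Y117.371 F610
M5
G00 X0.000 Y0.000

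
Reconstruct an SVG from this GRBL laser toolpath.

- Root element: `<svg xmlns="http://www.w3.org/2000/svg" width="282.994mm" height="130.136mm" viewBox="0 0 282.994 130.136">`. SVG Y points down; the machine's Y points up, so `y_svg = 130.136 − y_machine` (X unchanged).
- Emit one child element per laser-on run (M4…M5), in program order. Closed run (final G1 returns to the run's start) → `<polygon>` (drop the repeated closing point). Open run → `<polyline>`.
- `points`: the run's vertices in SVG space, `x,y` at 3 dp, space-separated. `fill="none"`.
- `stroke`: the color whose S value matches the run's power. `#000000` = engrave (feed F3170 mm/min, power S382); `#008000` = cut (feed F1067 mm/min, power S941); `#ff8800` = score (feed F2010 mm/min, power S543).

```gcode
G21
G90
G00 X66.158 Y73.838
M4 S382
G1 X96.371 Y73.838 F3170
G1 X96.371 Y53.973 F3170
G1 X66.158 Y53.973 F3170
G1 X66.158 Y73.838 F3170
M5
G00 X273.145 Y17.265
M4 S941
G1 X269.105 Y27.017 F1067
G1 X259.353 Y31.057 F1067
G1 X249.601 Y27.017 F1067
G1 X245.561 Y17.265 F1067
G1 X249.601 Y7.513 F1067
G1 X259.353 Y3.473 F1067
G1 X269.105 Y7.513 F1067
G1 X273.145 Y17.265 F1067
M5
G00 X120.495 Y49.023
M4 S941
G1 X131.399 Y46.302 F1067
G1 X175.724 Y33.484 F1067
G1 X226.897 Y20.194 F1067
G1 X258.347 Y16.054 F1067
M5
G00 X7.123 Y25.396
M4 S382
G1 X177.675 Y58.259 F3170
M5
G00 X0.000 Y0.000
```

<svg xmlns="http://www.w3.org/2000/svg" width="282.994mm" height="130.136mm" viewBox="0 0 282.994 130.136">
  <polygon points="66.158,56.298 96.371,56.298 96.371,76.163 66.158,76.163" fill="none" stroke="#000000"/>
  <polygon points="273.145,112.871 269.105,103.119 259.353,99.079 249.601,103.119 245.561,112.871 249.601,122.623 259.353,126.663 269.105,122.623" fill="none" stroke="#008000"/>
  <polyline points="120.495,81.113 131.399,83.834 175.724,96.652 226.897,109.942 258.347,114.082" fill="none" stroke="#008000"/>
  <polyline points="7.123,104.740 177.675,71.877" fill="none" stroke="#000000"/>
</svg>

y_svg = 130.136 − y_m.

[1] S382→`#000000` (engrave); closed run; points: 66.158,56.298 96.371,56.298 96.371,76.163 66.158,76.163

[2] S941→`#008000` (cut); closed run; points: 273.145,112.871 269.105,103.119 259.353,99.079 249.601,103.119 245.561,112.871 249.601,122.623 259.353,126.663 269.105,122.623

[3] S941→`#008000` (cut); open run; points: 120.495,81.113 131.399,83.834 175.724,96.652 226.897,109.942 258.347,114.082

[4] S382→`#000000` (engrave); open run; points: 7.123,104.740 177.675,71.877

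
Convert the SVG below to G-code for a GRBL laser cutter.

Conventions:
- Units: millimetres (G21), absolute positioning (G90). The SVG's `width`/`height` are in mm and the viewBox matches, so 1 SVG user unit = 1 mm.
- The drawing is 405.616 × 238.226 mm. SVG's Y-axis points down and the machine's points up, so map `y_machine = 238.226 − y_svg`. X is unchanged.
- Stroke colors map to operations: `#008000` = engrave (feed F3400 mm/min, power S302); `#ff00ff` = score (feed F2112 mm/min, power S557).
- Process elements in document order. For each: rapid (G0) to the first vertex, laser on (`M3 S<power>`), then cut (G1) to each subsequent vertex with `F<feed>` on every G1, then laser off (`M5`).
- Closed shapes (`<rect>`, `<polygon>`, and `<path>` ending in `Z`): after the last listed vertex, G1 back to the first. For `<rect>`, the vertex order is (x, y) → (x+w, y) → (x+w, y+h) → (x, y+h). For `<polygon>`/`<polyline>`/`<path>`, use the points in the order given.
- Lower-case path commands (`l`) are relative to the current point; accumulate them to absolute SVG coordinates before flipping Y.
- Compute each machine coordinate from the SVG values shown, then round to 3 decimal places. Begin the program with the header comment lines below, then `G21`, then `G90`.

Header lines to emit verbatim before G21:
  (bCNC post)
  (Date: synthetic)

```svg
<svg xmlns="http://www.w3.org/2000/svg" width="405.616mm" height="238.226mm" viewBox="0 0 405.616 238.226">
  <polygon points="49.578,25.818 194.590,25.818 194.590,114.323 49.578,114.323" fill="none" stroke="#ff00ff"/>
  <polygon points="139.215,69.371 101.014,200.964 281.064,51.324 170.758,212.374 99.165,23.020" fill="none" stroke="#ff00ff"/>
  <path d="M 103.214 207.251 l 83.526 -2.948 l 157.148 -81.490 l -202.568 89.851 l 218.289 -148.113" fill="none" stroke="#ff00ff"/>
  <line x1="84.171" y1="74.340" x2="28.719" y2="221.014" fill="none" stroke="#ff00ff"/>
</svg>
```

Since the viewBox matches the mm dimensions, user units are millimetres directly. The only transform is the Y-flip y_m = 238.226 − y_svg.

Shape 1 is a rectangle drawn with `<polygon>`. Its stroke #ff00ff means score at S557, F2112. After flipping Y the toolpath is (49.578,212.408) → (194.590,212.408) → (194.590,123.903) → (49.578,123.903) → (49.578,212.408), returning to the start.

Shape 2 is a closed polygon drawn with `<polygon>`. Its stroke #ff00ff means score at S557, F2112. After flipping Y the toolpath is (139.215,168.855) → (101.014,37.262) → (281.064,186.902) → (170.758,25.852) → (99.165,215.206) → (139.215,168.855), returning to the start.

Shape 3 is a open polyline drawn with `<path>`. Its stroke #ff00ff means score at S557, F2112. After flipping Y the toolpath is (103.214,30.975) → (186.740,33.923) → (343.888,115.413) → (141.320,25.562) → (359.609,173.675).

Shape 4 is a line segment drawn with `<line>`. Its stroke #ff00ff means score at S557, F2112. After flipping Y the toolpath is (84.171,163.886) → (28.719,17.212).

(bCNC post)
(Date: synthetic)
G21
G90
G0 X49.578 Y212.408
M3 S557
G1 X194.590 Y212.408 F2112
G1 X194.590 Y123.903 F2112
G1 X49.578 Y123.903 F2112
G1 X49.578 Y212.408 F2112
M5
G0 X139.215 Y168.855
M3 S557
G1 X101.014 Y37.262 F2112
G1 X281.064 Y186.902 F2112
G1 X170.758 Y25.852 F2112
G1 X99.165 Y215.206 F2112
G1 X139.215 Y168.855 F2112
M5
G0 X103.214 Y30.975
M3 S557
G1 X186.740 Y33.923 F2112
G1 X343.888 Y115.413 F2112
G1 X141.320 Y25.562 F2112
G1 X359.609 Y173.675 F2112
M5
G0 X84.171 Y163.886
M3 S557
G1 X28.719 Y17.212 F2112
M5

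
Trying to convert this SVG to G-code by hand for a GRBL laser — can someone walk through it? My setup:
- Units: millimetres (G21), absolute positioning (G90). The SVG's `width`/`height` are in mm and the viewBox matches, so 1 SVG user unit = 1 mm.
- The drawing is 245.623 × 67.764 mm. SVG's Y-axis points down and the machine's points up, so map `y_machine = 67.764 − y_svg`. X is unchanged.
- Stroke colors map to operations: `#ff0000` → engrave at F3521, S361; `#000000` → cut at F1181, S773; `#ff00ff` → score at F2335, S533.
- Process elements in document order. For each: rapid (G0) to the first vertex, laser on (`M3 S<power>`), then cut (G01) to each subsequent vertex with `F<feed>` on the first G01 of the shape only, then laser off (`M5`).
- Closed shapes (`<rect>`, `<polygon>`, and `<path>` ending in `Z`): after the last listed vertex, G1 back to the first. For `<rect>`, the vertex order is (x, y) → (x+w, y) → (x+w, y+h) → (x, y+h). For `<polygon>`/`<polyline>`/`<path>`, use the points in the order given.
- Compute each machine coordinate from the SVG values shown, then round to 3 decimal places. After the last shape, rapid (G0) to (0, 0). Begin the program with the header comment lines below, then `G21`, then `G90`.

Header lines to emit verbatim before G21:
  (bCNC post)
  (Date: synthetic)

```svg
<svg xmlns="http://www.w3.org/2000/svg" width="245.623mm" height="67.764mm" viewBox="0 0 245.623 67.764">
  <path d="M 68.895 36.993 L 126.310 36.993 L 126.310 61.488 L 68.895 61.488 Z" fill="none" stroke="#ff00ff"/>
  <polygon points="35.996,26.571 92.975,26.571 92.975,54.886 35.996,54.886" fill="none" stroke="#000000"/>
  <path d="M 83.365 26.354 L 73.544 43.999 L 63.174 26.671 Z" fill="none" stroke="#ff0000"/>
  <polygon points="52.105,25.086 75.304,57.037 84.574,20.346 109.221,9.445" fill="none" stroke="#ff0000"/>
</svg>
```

Since the viewBox matches the mm dimensions, user units are millimetres directly. The only transform is the Y-flip y_m = 67.764 − y_svg.

Shape 1 is a rectangle drawn with `<path>`. Its stroke #ff00ff means score at S533, F2335. After flipping Y the toolpath is (68.895,30.771) → (126.310,30.771) → (126.310,6.276) → (68.895,6.276) → (68.895,30.771), returning to the start.

Shape 2 is a rectangle drawn with `<polygon>`. Its stroke #000000 means cut at S773, F1181. After flipping Y the toolpath is (35.996,41.193) → (92.975,41.193) → (92.975,12.878) → (35.996,12.878) → (35.996,41.193), returning to the start.

Shape 3 is a regular polygon drawn with `<path>`. Its stroke #ff0000 means engrave at S361, F3521. After flipping Y the toolpath is (83.365,41.410) → (73.544,23.765) → (63.174,41.093) → (83.365,41.410), returning to the start.

Shape 4 is a closed polygon drawn with `<polygon>`. Its stroke #ff0000 means engrave at S361, F3521. After flipping Y the toolpath is (52.105,42.678) → (75.304,10.727) → (84.574,47.418) → (109.221,58.319) → (52.105,42.678), returning to the start.

(bCNC post)
(Date: synthetic)
G21
G90
G0 X68.895 Y30.771
M3 S533
G01 X126.310 Y30.771 F2335
G01 X126.310 Y6.276
G01 X68.895 Y6.276
G01 X68.895 Y30.771
M5
G0 X35.996 Y41.193
M3 S773
G01 X92.975 Y41.193 F1181
G01 X92.975 Y12.878
G01 X35.996 Y12.878
G01 X35.996 Y41.193
M5
G0 X83.365 Y41.410
M3 S361
G01 X73.544 Y23.765 F3521
G01 X63.174 Y41.093
G01 X83.365 Y41.410
M5
G0 X52.105 Y42.678
M3 S361
G01 X75.304 Y10.727 F3521
G01 X84.574 Y47.418
G01 X109.221 Y58.319
G01 X52.105 Y42.678
M5
G0 X0.000 Y0.000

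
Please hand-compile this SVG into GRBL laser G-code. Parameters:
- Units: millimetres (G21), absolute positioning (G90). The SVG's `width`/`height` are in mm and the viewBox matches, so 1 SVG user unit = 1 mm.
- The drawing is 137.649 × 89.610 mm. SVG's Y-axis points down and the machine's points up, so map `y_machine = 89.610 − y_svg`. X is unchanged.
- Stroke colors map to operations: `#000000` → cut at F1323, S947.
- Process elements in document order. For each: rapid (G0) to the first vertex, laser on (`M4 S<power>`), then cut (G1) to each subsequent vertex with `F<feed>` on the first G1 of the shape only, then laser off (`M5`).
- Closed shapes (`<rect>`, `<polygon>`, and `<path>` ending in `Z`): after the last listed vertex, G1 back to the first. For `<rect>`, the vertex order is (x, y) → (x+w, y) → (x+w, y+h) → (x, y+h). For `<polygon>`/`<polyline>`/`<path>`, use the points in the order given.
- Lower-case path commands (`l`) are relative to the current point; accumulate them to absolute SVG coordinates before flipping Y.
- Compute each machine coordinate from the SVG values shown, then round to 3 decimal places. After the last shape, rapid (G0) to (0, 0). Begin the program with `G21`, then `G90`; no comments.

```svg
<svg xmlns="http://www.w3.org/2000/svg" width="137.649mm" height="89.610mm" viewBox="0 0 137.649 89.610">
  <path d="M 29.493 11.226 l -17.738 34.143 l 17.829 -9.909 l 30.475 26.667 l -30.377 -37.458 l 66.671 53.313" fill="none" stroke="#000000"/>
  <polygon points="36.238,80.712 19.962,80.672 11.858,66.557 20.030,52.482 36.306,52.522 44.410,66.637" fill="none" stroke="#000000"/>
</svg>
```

G21
G90
G0 X29.493 Y78.384
M4 S947
G1 X11.755 Y44.241 F1323
G1 X29.584 Y54.150
G1 X60.059 Y27.483
G1 X29.682 Y64.941
G1 X96.353 Y11.628
M5
G0 X36.238 Y8.898
M4 S947
G1 X19.962 Y8.938 F1323
G1 X11.858 Y23.053
G1 X20.030 Y37.128
G1 X36.306 Y37.088
G1 X44.410 Y22.973
G1 X36.238 Y8.898
M5
G0 X0.000 Y0.000

Since the viewBox matches the mm dimensions, user units are millimetres directly. The only transform is the Y-flip y_m = 89.610 − y_svg.

Shape 1 is a open polyline drawn with `<path>`. Its stroke #000000 means cut at S947, F1323. After flipping Y the toolpath is (29.493,78.384) → (11.755,44.241) → (29.584,54.150) → (60.059,27.483) → (29.682,64.941) → (96.353,11.628).

Shape 2 is a regular polygon drawn with `<polygon>`. Its stroke #000000 means cut at S947, F1323. After flipping Y the toolpath is (36.238,8.898) → (19.962,8.938) → (11.858,23.053) → (20.030,37.128) → (36.306,37.088) → (44.410,22.973) → (36.238,8.898), returning to the start.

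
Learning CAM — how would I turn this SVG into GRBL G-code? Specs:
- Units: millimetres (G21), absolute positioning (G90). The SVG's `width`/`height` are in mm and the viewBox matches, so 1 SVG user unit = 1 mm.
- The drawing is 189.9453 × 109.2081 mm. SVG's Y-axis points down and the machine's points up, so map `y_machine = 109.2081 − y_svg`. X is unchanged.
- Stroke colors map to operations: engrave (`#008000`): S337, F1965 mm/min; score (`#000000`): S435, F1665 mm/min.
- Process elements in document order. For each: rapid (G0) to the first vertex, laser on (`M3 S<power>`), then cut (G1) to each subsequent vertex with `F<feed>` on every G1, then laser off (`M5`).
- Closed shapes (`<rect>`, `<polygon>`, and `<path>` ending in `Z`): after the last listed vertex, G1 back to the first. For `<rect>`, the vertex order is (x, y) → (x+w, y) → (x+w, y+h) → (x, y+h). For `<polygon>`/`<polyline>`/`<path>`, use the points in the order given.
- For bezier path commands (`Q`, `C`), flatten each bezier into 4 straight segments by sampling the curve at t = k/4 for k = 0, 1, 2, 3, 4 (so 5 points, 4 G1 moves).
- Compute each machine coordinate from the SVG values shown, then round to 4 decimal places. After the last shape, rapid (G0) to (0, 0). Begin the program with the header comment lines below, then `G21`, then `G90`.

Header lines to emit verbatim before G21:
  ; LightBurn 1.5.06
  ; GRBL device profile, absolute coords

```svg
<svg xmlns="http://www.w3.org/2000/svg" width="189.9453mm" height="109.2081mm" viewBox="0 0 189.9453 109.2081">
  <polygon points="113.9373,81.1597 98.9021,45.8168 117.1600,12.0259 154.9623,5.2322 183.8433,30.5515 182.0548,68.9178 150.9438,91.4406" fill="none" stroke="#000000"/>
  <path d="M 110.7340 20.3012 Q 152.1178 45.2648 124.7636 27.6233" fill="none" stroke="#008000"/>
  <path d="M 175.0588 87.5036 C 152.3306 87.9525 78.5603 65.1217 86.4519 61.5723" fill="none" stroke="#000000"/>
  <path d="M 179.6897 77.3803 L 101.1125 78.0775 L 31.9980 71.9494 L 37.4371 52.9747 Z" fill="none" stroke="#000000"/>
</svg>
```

Since the viewBox matches the mm dimensions, user units are millimetres directly. The only transform is the Y-flip y_m = 109.2081 − y_svg.

Shape 1 is a regular polygon drawn with `<polygon>`. Its stroke #000000 means score at S435, F1665. After flipping Y the toolpath is (113.9373,28.0484) → (98.9021,63.3913) → (117.1600,97.1822) → (154.9623,103.9759) → (183.8433,78.6566) → (182.0548,40.2903) → (150.9438,17.7675) → (113.9373,28.0484), returning to the start.

Shape 2 is a quadratic bezier drawn with `<path>`. Its stroke #008000 means engrave at S337, F1965. After flipping Y the toolpath is (110.7340,88.9069) → (127.1298,79.0879) → (134.9333,74.5946) → (134.1446,75.4269) → (124.7636,81.5848).

Shape 3 is a cubic bezier drawn with `<path>`. Its stroke #000000 means score at S435, F1665. After flipping Y the toolpath is (175.0588,21.7045) → (150.5158,25.0678) → (119.2729,33.1708) → (93.7713,42.0235) → (86.4519,47.6358).

Shape 4 is a closed polygon drawn with `<path>`. Its stroke #000000 means score at S435, F1665. After flipping Y the toolpath is (179.6897,31.8278) → (101.1125,31.1306) → (31.9980,37.2587) → (37.4371,56.2334) → (179.6897,31.8278), returning to the start.

; LightBurn 1.5.06
; GRBL device profile, absolute coords
G21
G90
G0 X113.9373 Y28.0484
M3 S435
G1 X98.9021 Y63.3913 F1665
G1 X117.1600 Y97.1822 F1665
G1 X154.9623 Y103.9759 F1665
G1 X183.8433 Y78.6566 F1665
G1 X182.0548 Y40.2903 F1665
G1 X150.9438 Y17.7675 F1665
G1 X113.9373 Y28.0484 F1665
M5
G0 X110.7340 Y88.9069
M3 S337
G1 X127.1298 Y79.0879 F1965
G1 X134.9333 Y74.5946 F1965
G1 X134.1446 Y75.4269 F1965
G1 X124.7636 Y81.5848 F1965
M5
G0 X175.0588 Y21.7045
M3 S435
G1 X150.5158 Y25.0678 F1665
G1 X119.2729 Y33.1708 F1665
G1 X93.7713 Y42.0235 F1665
G1 X86.4519 Y47.6358 F1665
M5
G0 X179.6897 Y31.8278
M3 S435
G1 X101.1125 Y31.1306 F1665
G1 X31.9980 Y37.2587 F1665
G1 X37.4371 Y56.2334 F1665
G1 X179.6897 Y31.8278 F1665
M5
G0 X0.0000 Y0.0000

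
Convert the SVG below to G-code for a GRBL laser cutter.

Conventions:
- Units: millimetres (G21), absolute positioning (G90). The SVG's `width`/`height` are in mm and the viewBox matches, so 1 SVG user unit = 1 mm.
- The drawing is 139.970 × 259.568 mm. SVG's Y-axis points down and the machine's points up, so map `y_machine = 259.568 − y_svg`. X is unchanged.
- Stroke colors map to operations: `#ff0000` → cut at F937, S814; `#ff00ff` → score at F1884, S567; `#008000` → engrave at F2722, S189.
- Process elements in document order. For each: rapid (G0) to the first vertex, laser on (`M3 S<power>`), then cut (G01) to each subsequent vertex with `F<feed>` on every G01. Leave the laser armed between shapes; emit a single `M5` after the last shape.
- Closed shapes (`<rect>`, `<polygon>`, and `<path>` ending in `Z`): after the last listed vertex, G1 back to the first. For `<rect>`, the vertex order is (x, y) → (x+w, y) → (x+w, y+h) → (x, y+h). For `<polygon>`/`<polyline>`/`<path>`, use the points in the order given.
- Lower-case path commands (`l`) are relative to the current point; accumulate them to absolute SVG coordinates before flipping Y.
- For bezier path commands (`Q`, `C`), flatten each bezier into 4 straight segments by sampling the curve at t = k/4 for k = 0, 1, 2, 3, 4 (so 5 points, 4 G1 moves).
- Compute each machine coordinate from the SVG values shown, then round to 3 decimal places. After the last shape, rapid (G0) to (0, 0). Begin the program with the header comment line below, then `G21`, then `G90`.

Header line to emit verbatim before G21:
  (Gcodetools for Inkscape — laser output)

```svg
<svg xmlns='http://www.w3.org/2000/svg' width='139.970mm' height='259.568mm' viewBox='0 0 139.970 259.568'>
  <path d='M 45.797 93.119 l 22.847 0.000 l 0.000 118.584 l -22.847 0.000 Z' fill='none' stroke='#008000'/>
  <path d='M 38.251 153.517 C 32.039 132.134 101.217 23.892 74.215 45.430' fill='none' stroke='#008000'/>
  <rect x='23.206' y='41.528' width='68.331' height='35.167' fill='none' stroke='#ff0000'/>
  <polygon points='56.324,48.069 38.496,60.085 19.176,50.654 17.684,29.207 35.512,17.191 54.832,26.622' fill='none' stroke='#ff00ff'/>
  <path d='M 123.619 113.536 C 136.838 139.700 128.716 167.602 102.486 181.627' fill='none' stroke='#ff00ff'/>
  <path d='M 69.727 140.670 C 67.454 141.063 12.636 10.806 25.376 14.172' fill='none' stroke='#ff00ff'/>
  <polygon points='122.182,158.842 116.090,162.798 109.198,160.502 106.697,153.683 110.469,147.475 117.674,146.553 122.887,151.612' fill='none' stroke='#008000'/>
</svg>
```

(Gcodetools for Inkscape — laser output)
G21
G90
G0 X45.797 Y166.449
M3 S189
G01 X68.644 Y166.449 F2722
G01 X68.644 Y47.865 F2722
G01 X45.797 Y47.865 F2722
G01 X45.797 Y166.449 F2722
G0 X38.251 Y106.051
M3 S189
G01 X45.047 Y134.989 F2722
G01 X64.029 Y176.190 F2722
G01 X79.114 Y209.343 F2722
G01 X74.215 Y214.138 F2722
G0 X23.206 Y218.040
M3 S814
G01 X91.537 Y218.040 F937
G01 X91.537 Y182.873 F937
G01 X23.206 Y182.873 F937
G01 X23.206 Y218.040 F937
G0 X56.324 Y211.499
M3 S567
G01 X38.496 Y199.483 F1884
G01 X19.176 Y208.914 F1884
G01 X17.684 Y230.361 F1884
G01 X35.512 Y242.377 F1884
G01 X54.832 Y232.946 F1884
G01 X56.324 Y211.499 F1884
G0 X123.619 Y146.032
M3 S567
G01 X129.582 Y126.327 F1884
G01 X127.846 Y107.434 F1884
G01 X118.713 Y90.818 F1884
G01 X102.486 Y77.941 F1884
G0 X69.727 Y118.898
M3 S567
G01 X60.047 Y138.971 F1884
G01 X41.922 Y183.262 F1884
G01 X26.612 Y226.995 F1884
G01 X25.376 Y245.396 F1884
G0 X122.182 Y100.726
M3 S189
G01 X116.090 Y96.770 F2722
G01 X109.198 Y99.066 F2722
G01 X106.697 Y105.885 F2722
G01 X110.469 Y112.093 F2722
G01 X117.674 Y113.015 F2722
G01 X122.887 Y107.956 F2722
G01 X122.182 Y100.726 F2722
M5
G0 X0.000 Y0.000

Since the viewBox matches the mm dimensions, user units are millimetres directly. The only transform is the Y-flip y_m = 259.568 − y_svg.

Shape 1 is a rectangle drawn with `<path>`. Its stroke #008000 means engrave at S189, F2722. After flipping Y the toolpath is (45.797,166.449) → (68.644,166.449) → (68.644,47.865) → (45.797,47.865) → (45.797,166.449), returning to the start.

Shape 2 is a cubic bezier drawn with `<path>`. Its stroke #008000 means engrave at S189, F2722. After flipping Y the toolpath is (38.251,106.051) → (45.047,134.989) → (64.029,176.190) → (79.114,209.343) → (74.215,214.138).

Shape 3 is a rectangle drawn with `<rect>`. Its stroke #ff0000 means cut at S814, F937. After flipping Y the toolpath is (23.206,218.040) → (91.537,218.040) → (91.537,182.873) → (23.206,182.873) → (23.206,218.040), returning to the start.

Shape 4 is a regular polygon drawn with `<polygon>`. Its stroke #ff00ff means score at S567, F1884. After flipping Y the toolpath is (56.324,211.499) → (38.496,199.483) → (19.176,208.914) → (17.684,230.361) → (35.512,242.377) → (54.832,232.946) → (56.324,211.499), returning to the start.

Shape 5 is a cubic bezier drawn with `<path>`. Its stroke #ff00ff means score at S567, F1884. After flipping Y the toolpath is (123.619,146.032) → (129.582,126.327) → (127.846,107.434) → (118.713,90.818) → (102.486,77.941).

Shape 6 is a cubic bezier drawn with `<path>`. Its stroke #ff00ff means score at S567, F1884. After flipping Y the toolpath is (69.727,118.898) → (60.047,138.971) → (41.922,183.262) → (26.612,226.995) → (25.376,245.396).

Shape 7 is a regular polygon drawn with `<polygon>`. Its stroke #008000 means engrave at S189, F2722. After flipping Y the toolpath is (122.182,100.726) → (116.090,96.770) → (109.198,99.066) → (106.697,105.885) → (110.469,112.093) → (117.674,113.015) → (122.887,107.956) → (122.182,100.726), returning to the start.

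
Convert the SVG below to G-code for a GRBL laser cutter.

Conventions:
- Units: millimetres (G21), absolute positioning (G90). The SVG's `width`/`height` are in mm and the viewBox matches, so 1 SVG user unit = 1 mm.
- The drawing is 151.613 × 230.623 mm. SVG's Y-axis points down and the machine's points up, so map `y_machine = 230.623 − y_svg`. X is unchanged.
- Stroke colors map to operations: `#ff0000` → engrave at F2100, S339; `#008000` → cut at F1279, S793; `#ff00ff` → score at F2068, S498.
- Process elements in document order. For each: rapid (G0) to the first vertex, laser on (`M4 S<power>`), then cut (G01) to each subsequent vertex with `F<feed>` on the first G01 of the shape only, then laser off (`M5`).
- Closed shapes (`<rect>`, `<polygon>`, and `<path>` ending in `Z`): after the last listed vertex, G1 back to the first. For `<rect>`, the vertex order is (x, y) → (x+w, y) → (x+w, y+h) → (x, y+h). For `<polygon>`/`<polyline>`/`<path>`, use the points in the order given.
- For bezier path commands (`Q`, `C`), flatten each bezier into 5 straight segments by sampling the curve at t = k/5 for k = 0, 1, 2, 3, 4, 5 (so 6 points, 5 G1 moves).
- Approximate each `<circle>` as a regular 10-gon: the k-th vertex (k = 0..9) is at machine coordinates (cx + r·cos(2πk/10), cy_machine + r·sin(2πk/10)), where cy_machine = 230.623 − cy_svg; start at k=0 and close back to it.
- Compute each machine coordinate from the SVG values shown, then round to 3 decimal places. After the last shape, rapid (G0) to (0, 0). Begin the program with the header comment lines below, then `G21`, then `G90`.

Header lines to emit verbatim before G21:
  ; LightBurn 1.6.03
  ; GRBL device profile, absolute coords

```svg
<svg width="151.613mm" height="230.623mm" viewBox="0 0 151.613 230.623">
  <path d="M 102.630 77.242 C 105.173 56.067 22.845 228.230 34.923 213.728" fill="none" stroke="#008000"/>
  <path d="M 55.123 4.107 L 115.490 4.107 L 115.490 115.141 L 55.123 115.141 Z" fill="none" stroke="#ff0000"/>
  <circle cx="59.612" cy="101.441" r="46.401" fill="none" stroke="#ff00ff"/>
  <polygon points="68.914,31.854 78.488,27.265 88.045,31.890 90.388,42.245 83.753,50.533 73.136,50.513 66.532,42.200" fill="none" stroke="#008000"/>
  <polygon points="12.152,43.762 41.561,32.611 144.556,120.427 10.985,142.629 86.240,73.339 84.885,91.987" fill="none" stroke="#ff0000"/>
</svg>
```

1 u = 1 mm; y_m = 230.623 − y.

[1] `<path>` cubic bezier, #008000→cut S793 F1279: (102.630,153.381) → (95.405,145.925) → (76.417,110.309) → (54.271,64.772) → (37.571,27.554) → (34.923,16.895)

[2] `<path>` rectangle, #ff0000→engrave S339 F2100: (55.123,226.516) → (115.490,226.516) → (115.490,115.482) → (55.123,115.482) → (55.123,226.516) (closed)

[3] `<circle>` circle, #ff00ff→score S498 F2068: (106.013,129.182) → (97.151,156.456) → (73.951,173.312) → (45.273,173.312) → (22.073,156.456) → (13.211,129.182) → (22.073,101.908) → (45.273,85.052) → (73.951,85.052) → (97.151,101.908) → (106.013,129.182) (closed)

[4] `<polygon>` regular polygon, #008000→cut S793 F1279: (68.914,198.769) → (78.488,203.358) → (88.045,198.733) → (90.388,188.378) → (83.753,180.090) → (73.136,180.110) → (66.532,188.423) → (68.914,198.769) (closed)

[5] `<polygon>` closed polygon, #ff0000→engrave S339 F2100: (12.152,186.861) → (41.561,198.012) → (144.556,110.196) → (10.985,87.994) → (86.240,157.284) → (84.885,138.636) → (12.152,186.861) (closed)

; LightBurn 1.6.03
; GRBL device profile, absolute coords
G21
G90
G0 X102.630 Y153.381
M4 S793
G01 X95.405 Y145.925 F1279
G01 X76.417 Y110.309
G01 X54.271 Y64.772
G01 X37.571 Y27.554
G01 X34.923 Y16.895
M5
G0 X55.123 Y226.516
M4 S339
G01 X115.490 Y226.516 F2100
G01 X115.490 Y115.482
G01 X55.123 Y115.482
G01 X55.123 Y226.516
M5
G0 X106.013 Y129.182
M4 S498
G01 X97.151 Y156.456 F2068
G01 X73.951 Y173.312
G01 X45.273 Y173.312
G01 X22.073 Y156.456
G01 X13.211 Y129.182
G01 X22.073 Y101.908
G01 X45.273 Y85.052
G01 X73.951 Y85.052
G01 X97.151 Y101.908
G01 X106.013 Y129.182
M5
G0 X68.914 Y198.769
M4 S793
G01 X78.488 Y203.358 F1279
G01 X88.045 Y198.733
G01 X90.388 Y188.378
G01 X83.753 Y180.090
G01 X73.136 Y180.110
G01 X66.532 Y188.423
G01 X68.914 Y198.769
M5
G0 X12.152 Y186.861
M4 S339
G01 X41.561 Y198.012 F2100
G01 X144.556 Y110.196
G01 X10.985 Y87.994
G01 X86.240 Y157.284
G01 X84.885 Y138.636
G01 X12.152 Y186.861
M5
G0 X0.000 Y0.000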